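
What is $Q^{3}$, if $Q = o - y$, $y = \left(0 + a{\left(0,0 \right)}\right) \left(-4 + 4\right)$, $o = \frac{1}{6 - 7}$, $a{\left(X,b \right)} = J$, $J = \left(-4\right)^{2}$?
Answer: $-1$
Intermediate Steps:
$J = 16$
$a{\left(X,b \right)} = 16$
$o = -1$ ($o = \frac{1}{-1} = -1$)
$y = 0$ ($y = \left(0 + 16\right) \left(-4 + 4\right) = 16 \cdot 0 = 0$)
$Q = -1$ ($Q = -1 - 0 = -1 + 0 = -1$)
$Q^{3} = \left(-1\right)^{3} = -1$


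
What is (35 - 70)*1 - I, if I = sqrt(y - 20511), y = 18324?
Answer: -35 - 27*I*sqrt(3) ≈ -35.0 - 46.765*I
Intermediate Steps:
I = 27*I*sqrt(3) (I = sqrt(18324 - 20511) = sqrt(-2187) = 27*I*sqrt(3) ≈ 46.765*I)
(35 - 70)*1 - I = (35 - 70)*1 - 27*I*sqrt(3) = -35*1 - 27*I*sqrt(3) = -35 - 27*I*sqrt(3)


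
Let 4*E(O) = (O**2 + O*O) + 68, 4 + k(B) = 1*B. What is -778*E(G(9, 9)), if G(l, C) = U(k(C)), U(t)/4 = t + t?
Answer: -635626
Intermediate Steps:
k(B) = -4 + B (k(B) = -4 + 1*B = -4 + B)
U(t) = 8*t (U(t) = 4*(t + t) = 4*(2*t) = 8*t)
G(l, C) = -32 + 8*C (G(l, C) = 8*(-4 + C) = -32 + 8*C)
E(O) = 17 + O**2/2 (E(O) = ((O**2 + O*O) + 68)/4 = ((O**2 + O**2) + 68)/4 = (2*O**2 + 68)/4 = (68 + 2*O**2)/4 = 17 + O**2/2)
-778*E(G(9, 9)) = -778*(17 + (-32 + 8*9)**2/2) = -778*(17 + (-32 + 72)**2/2) = -778*(17 + (1/2)*40**2) = -778*(17 + (1/2)*1600) = -778*(17 + 800) = -778*817 = -635626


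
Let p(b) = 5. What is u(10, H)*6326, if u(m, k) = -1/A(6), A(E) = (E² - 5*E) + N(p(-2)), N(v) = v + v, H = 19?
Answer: -3163/8 ≈ -395.38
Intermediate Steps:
N(v) = 2*v
A(E) = 10 + E² - 5*E (A(E) = (E² - 5*E) + 2*5 = (E² - 5*E) + 10 = 10 + E² - 5*E)
u(m, k) = -1/16 (u(m, k) = -1/(10 + 6² - 5*6) = -1/(10 + 36 - 30) = -1/16)
u(10, H)*6326 = -1/16*6326 = -3163/8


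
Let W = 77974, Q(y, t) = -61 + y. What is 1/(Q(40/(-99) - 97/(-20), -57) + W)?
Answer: 1980/154276543 ≈ 1.2834e-5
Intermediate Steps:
1/(Q(40/(-99) - 97/(-20), -57) + W) = 1/((-61 + (40/(-99) - 97/(-20))) + 77974) = 1/((-61 + (40*(-1/99) - 97*(-1/20))) + 77974) = 1/((-61 + (-40/99 + 97/20)) + 77974) = 1/((-61 + 8803/1980) + 77974) = 1/(-111977/1980 + 77974) = 1/(154276543/1980) = 1980/154276543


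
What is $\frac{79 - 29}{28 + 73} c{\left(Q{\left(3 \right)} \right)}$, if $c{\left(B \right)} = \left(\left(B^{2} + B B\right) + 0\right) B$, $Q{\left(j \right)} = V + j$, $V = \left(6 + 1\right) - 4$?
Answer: $\frac{21600}{101} \approx 213.86$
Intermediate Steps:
$V = 3$ ($V = 7 - 4 = 3$)
$Q{\left(j \right)} = 3 + j$
$c{\left(B \right)} = 2 B^{3}$ ($c{\left(B \right)} = \left(\left(B^{2} + B^{2}\right) + 0\right) B = \left(2 B^{2} + 0\right) B = 2 B^{2} B = 2 B^{3}$)
$\frac{79 - 29}{28 + 73} c{\left(Q{\left(3 \right)} \right)} = \frac{79 - 29}{28 + 73} \cdot 2 \left(3 + 3\right)^{3} = \frac{50}{101} \cdot 2 \cdot 6^{3} = 50 \cdot \frac{1}{101} \cdot 2 \cdot 216 = \frac{50}{101} \cdot 432 = \frac{21600}{101}$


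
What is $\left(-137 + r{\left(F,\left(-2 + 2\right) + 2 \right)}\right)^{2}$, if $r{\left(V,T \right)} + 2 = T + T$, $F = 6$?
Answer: $18225$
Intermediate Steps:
$r{\left(V,T \right)} = -2 + 2 T$ ($r{\left(V,T \right)} = -2 + \left(T + T\right) = -2 + 2 T$)
$\left(-137 + r{\left(F,\left(-2 + 2\right) + 2 \right)}\right)^{2} = \left(-137 - \left(2 - 2 \left(\left(-2 + 2\right) + 2\right)\right)\right)^{2} = \left(-137 - \left(2 - 2 \left(0 + 2\right)\right)\right)^{2} = \left(-137 + \left(-2 + 2 \cdot 2\right)\right)^{2} = \left(-137 + \left(-2 + 4\right)\right)^{2} = \left(-137 + 2\right)^{2} = \left(-135\right)^{2} = 18225$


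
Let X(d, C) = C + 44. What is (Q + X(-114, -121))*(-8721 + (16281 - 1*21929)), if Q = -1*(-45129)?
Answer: -647352188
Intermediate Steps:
X(d, C) = 44 + C
Q = 45129
(Q + X(-114, -121))*(-8721 + (16281 - 1*21929)) = (45129 + (44 - 121))*(-8721 + (16281 - 1*21929)) = (45129 - 77)*(-8721 + (16281 - 21929)) = 45052*(-8721 - 5648) = 45052*(-14369) = -647352188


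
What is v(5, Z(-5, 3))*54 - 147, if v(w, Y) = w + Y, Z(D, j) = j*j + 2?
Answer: 717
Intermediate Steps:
Z(D, j) = 2 + j² (Z(D, j) = j² + 2 = 2 + j²)
v(w, Y) = Y + w
v(5, Z(-5, 3))*54 - 147 = ((2 + 3²) + 5)*54 - 147 = ((2 + 9) + 5)*54 - 147 = (11 + 5)*54 - 147 = 16*54 - 147 = 864 - 147 = 717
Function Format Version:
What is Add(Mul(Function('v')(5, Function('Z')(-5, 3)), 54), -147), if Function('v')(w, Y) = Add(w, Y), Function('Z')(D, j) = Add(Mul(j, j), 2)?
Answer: 717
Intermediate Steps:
Function('Z')(D, j) = Add(2, Pow(j, 2)) (Function('Z')(D, j) = Add(Pow(j, 2), 2) = Add(2, Pow(j, 2)))
Function('v')(w, Y) = Add(Y, w)
Add(Mul(Function('v')(5, Function('Z')(-5, 3)), 54), -147) = Add(Mul(Add(Add(2, Pow(3, 2)), 5), 54), -147) = Add(Mul(Add(Add(2, 9), 5), 54), -147) = Add(Mul(Add(11, 5), 54), -147) = Add(Mul(16, 54), -147) = Add(864, -147) = 717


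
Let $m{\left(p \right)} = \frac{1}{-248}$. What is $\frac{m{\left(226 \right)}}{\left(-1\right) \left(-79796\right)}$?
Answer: $- \frac{1}{19789408} \approx -5.0532 \cdot 10^{-8}$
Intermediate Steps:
$m{\left(p \right)} = - \frac{1}{248}$
$\frac{m{\left(226 \right)}}{\left(-1\right) \left(-79796\right)} = - \frac{1}{248 \left(\left(-1\right) \left(-79796\right)\right)} = - \frac{1}{248 \cdot 79796} = \left(- \frac{1}{248}\right) \frac{1}{79796} = - \frac{1}{19789408}$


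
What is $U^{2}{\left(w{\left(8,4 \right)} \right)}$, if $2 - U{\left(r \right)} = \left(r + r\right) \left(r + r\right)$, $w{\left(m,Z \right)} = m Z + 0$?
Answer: $16760836$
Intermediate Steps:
$w{\left(m,Z \right)} = Z m$ ($w{\left(m,Z \right)} = Z m + 0 = Z m$)
$U{\left(r \right)} = 2 - 4 r^{2}$ ($U{\left(r \right)} = 2 - \left(r + r\right) \left(r + r\right) = 2 - 2 r 2 r = 2 - 4 r^{2}$)
$U^{2}{\left(w{\left(8,4 \right)} \right)} = \left(2 - 4 \left(4 \cdot 8\right)^{2}\right)^{2} = \left(2 - 4 \cdot 32^{2}\right)^{2} = \left(2 - 4096\right)^{2} = \left(-4094\right)^{2} = 16760836$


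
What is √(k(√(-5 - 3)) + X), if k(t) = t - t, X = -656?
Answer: 4*I*√41 ≈ 25.612*I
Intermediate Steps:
k(t) = 0
√(k(√(-5 - 3)) + X) = √(0 - 656) = √(-656) = 4*I*√41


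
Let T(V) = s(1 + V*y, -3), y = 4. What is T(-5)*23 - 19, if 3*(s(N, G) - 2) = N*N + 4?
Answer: 8476/3 ≈ 2825.3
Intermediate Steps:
s(N, G) = 10/3 + N²/3 (s(N, G) = 2 + (N*N + 4)/3 = 2 + (N² + 4)/3 = 2 + (4 + N²)/3 = 2 + (4/3 + N²/3) = 10/3 + N²/3)
T(V) = 10/3 + (1 + 4*V)²/3 (T(V) = 10/3 + (1 + V*4)²/3 = 10/3 + (1 + 4*V)²/3)
T(-5)*23 - 19 = (10/3 + (1 + 4*(-5))²/3)*23 - 19 = (10/3 + (1 - 20)²/3)*23 - 19 = (10/3 + (⅓)*(-19)²)*23 - 19 = (10/3 + (⅓)*361)*23 - 19 = (10/3 + 361/3)*23 - 19 = (371/3)*23 - 19 = 8533/3 - 19 = 8476/3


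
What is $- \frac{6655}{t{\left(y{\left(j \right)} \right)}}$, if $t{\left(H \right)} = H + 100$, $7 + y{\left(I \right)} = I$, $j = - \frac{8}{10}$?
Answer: $- \frac{33275}{461} \approx -72.18$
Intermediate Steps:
$j = - \frac{4}{5}$ ($j = \left(-8\right) \frac{1}{10} = - \frac{4}{5} \approx -0.8$)
$y{\left(I \right)} = -7 + I$
$t{\left(H \right)} = 100 + H$
$- \frac{6655}{t{\left(y{\left(j \right)} \right)}} = - \frac{6655}{100 - \frac{39}{5}} = - \frac{6655}{\frac{461}{5}} = \left(-6655\right) \frac{5}{461} = - \frac{33275}{461}$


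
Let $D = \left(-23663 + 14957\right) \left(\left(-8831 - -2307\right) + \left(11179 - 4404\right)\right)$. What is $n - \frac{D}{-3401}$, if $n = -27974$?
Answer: $- \frac{97324780}{3401} \approx -28617.0$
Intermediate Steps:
$D = -2185206$ ($D = - 8706 \left(\left(-8831 + 2307\right) + 6775\right) = - 8706 \left(-6524 + 6775\right) = \left(-8706\right) 251 = -2185206$)
$n - \frac{D}{-3401} = -27974 - - \frac{2185206}{-3401} = -27974 - \left(-2185206\right) \left(- \frac{1}{3401}\right) = -27974 - \frac{2185206}{3401} = - \frac{97324780}{3401}$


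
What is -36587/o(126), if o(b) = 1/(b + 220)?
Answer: -12659102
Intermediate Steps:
o(b) = 1/(220 + b)
-36587/o(126) = -36587/(1/(220 + 126)) = -36587/(1/346) = -36587/1/346 = -36587*346 = -12659102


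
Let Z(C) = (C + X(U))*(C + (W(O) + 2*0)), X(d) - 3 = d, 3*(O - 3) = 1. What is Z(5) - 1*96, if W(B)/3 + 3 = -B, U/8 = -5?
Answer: 352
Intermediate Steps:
U = -40 (U = 8*(-5) = -40)
O = 10/3 (O = 3 + (1/3)*1 = 3 + 1/3 = 10/3 ≈ 3.3333)
X(d) = 3 + d
W(B) = -9 - 3*B (W(B) = -9 + 3*(-B) = -9 - 3*B)
Z(C) = (-37 + C)*(-19 + C) (Z(C) = (C + (3 - 40))*(C + ((-9 - 3*10/3) + 2*0)) = (C - 37)*(C + ((-9 - 10) + 0)) = (-37 + C)*(C + (-19 + 0)) = (-37 + C)*(C - 19) = (-37 + C)*(-19 + C))
Z(5) - 1*96 = (703 + 5**2 - 56*5) - 1*96 = (703 + 25 - 280) - 96 = 448 - 96 = 352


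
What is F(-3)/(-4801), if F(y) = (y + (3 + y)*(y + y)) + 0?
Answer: 3/4801 ≈ 0.00062487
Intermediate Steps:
F(y) = y + 2*y*(3 + y) (F(y) = (y + (3 + y)*(2*y)) + 0 = (y + 2*y*(3 + y)) + 0 = y + 2*y*(3 + y))
F(-3)/(-4801) = (-3*(7 + 2*(-3)))/(-4801) = -(-3)*(7 - 6)/4801 = -(-3)/4801 = -1/4801*(-3) = 3/4801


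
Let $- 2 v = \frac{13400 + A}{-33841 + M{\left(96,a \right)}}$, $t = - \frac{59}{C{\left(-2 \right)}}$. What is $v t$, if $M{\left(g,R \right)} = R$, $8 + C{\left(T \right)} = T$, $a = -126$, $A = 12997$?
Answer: $\frac{1557423}{679340} \approx 2.2926$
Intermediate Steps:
$C{\left(T \right)} = -8 + T$
$t = \frac{59}{10}$ ($t = - \frac{59}{-8 - 2} = - \frac{59}{-10} = \left(-59\right) \left(- \frac{1}{10}\right) = \frac{59}{10} \approx 5.9$)
$v = \frac{26397}{67934}$ ($v = - \frac{\left(13400 + 12997\right) \frac{1}{-33841 - 126}}{2} = - \frac{26397 \frac{1}{-33967}}{2} = - \frac{26397 \left(- \frac{1}{33967}\right)}{2} = \left(- \frac{1}{2}\right) \left(- \frac{26397}{33967}\right) = \frac{26397}{67934} \approx 0.38857$)
$v t = \frac{26397}{67934} \cdot \frac{59}{10} = \frac{1557423}{679340}$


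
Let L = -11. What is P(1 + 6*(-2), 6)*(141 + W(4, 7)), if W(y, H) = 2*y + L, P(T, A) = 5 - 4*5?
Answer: -2070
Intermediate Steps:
P(T, A) = -15 (P(T, A) = 5 - 20 = -15)
W(y, H) = -11 + 2*y (W(y, H) = 2*y - 11 = -11 + 2*y)
P(1 + 6*(-2), 6)*(141 + W(4, 7)) = -15*(141 + (-11 + 2*4)) = -15*(141 + (-11 + 8)) = -15*(141 - 3) = -15*138 = -2070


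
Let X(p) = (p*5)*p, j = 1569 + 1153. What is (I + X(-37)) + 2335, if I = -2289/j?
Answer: 24985671/2722 ≈ 9179.2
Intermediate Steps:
j = 2722
I = -2289/2722 ≈ -0.84093
X(p) = 5*p² (X(p) = (5*p)*p = 5*p²)
(I + X(-37)) + 2335 = (-2289/2722 + 5*(-37)²) + 2335 = (-2289/2722 + 5*1369) + 2335 = (-2289/2722 + 6845) + 2335 = 18629801/2722 + 2335 = 24985671/2722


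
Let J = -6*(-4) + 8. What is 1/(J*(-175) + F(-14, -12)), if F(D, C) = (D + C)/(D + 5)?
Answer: -9/50374 ≈ -0.00017866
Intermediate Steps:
J = 32 (J = 24 + 8 = 32)
F(D, C) = (C + D)/(5 + D)
1/(J*(-175) + F(-14, -12)) = 1/(32*(-175) + (-12 - 14)/(5 - 14)) = 1/(-5600 - 26/(-9)) = 1/(-5600 - 1/9*(-26)) = 1/(-5600 + 26/9) = 1/(-50374/9) = -9/50374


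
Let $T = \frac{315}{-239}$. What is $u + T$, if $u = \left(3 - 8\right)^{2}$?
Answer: $\frac{5660}{239} \approx 23.682$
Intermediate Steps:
$T = - \frac{315}{239}$ ($T = 315 \left(- \frac{1}{239}\right) = - \frac{315}{239} \approx -1.318$)
$u = 25$ ($u = \left(-5\right)^{2} = 25$)
$u + T = 25 - \frac{315}{239} = \frac{5660}{239}$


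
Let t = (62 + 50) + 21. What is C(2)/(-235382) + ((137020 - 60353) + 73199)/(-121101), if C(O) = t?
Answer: -5041695035/4072142226 ≈ -1.2381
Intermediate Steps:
t = 133 (t = 112 + 21 = 133)
C(O) = 133
C(2)/(-235382) + ((137020 - 60353) + 73199)/(-121101) = 133/(-235382) + ((137020 - 60353) + 73199)/(-121101) = 133*(-1/235382) + (76667 + 73199)*(-1/121101) = -19/33626 + 149866*(-1/121101) = -19/33626 - 149866/121101 = -5041695035/4072142226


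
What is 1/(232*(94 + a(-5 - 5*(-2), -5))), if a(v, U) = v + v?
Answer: 1/24128 ≈ 4.1446e-5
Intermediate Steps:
a(v, U) = 2*v
1/(232*(94 + a(-5 - 5*(-2), -5))) = 1/(232*(94 + 2*(-5 - 5*(-2)))) = 1/(232*(94 + 2*(-5 + 10))) = 1/(232*(94 + 2*5)) = 1/(232*(94 + 10)) = (1/232)/104 = (1/232)*(1/104) = 1/24128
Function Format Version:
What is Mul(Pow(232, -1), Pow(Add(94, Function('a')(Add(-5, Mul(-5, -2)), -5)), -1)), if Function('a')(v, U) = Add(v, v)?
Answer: Rational(1, 24128) ≈ 4.1446e-5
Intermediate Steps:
Function('a')(v, U) = Mul(2, v)
Mul(Pow(232, -1), Pow(Add(94, Function('a')(Add(-5, Mul(-5, -2)), -5)), -1)) = Mul(Pow(232, -1), Pow(Add(94, Mul(2, Add(-5, Mul(-5, -2)))), -1)) = Mul(Rational(1, 232), Pow(Add(94, Mul(2, Add(-5, 10))), -1)) = Mul(Rational(1, 232), Pow(Add(94, Mul(2, 5)), -1)) = Mul(Rational(1, 232), Pow(Add(94, 10), -1)) = Mul(Rational(1, 232), Pow(104, -1)) = Mul(Rational(1, 232), Rational(1, 104)) = Rational(1, 24128)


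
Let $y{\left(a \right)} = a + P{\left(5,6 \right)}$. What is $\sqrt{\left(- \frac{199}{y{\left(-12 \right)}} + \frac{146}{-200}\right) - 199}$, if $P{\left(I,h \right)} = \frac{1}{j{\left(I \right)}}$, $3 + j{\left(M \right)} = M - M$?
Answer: $\frac{i \sqrt{25134137}}{370} \approx 13.55 i$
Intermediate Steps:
$j{\left(M \right)} = -3$ ($j{\left(M \right)} = -3 + \left(M - M\right) = -3 + 0 = -3$)
$P{\left(I,h \right)} = - \frac{1}{3}$ ($P{\left(I,h \right)} = \frac{1}{-3} = - \frac{1}{3}$)
$y{\left(a \right)} = - \frac{1}{3} + a$ ($y{\left(a \right)} = a - \frac{1}{3} = - \frac{1}{3} + a$)
$\sqrt{\left(- \frac{199}{y{\left(-12 \right)}} + \frac{146}{-200}\right) - 199} = \sqrt{\left(- \frac{199}{- \frac{1}{3} - 12} + \frac{146}{-200}\right) - 199} = \sqrt{\left(- \frac{199}{- \frac{37}{3}} + 146 \left(- \frac{1}{200}\right)\right) - 199} = \sqrt{\left(\left(-199\right) \left(- \frac{3}{37}\right) - \frac{73}{100}\right) - 199} = \sqrt{\left(\frac{597}{37} - \frac{73}{100}\right) - 199} = \sqrt{\frac{56999}{3700} - 199} = \sqrt{- \frac{679301}{3700}} = \frac{i \sqrt{25134137}}{370}$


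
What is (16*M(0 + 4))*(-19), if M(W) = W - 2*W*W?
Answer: 8512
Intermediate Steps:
M(W) = W - 2*W²
(16*M(0 + 4))*(-19) = (16*((0 + 4)*(1 - 2*(0 + 4))))*(-19) = (16*(4*(1 - 2*4)))*(-19) = (16*(4*(1 - 8)))*(-19) = (16*(4*(-7)))*(-19) = (16*(-28))*(-19) = -448*(-19) = 8512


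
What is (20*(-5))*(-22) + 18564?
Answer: 20764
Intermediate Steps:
(20*(-5))*(-22) + 18564 = -100*(-22) + 18564 = 2200 + 18564 = 20764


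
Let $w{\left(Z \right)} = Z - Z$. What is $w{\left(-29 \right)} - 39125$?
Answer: $-39125$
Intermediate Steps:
$w{\left(Z \right)} = 0$
$w{\left(-29 \right)} - 39125 = 0 - 39125 = -39125$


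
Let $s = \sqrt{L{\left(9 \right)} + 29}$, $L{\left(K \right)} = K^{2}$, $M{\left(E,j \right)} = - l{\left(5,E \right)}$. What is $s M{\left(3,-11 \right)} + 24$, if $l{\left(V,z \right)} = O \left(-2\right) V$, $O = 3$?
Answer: $24 + 30 \sqrt{110} \approx 338.64$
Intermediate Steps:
$l{\left(V,z \right)} = - 6 V$ ($l{\left(V,z \right)} = 3 \left(-2\right) V = - 6 V$)
$M{\left(E,j \right)} = 30$ ($M{\left(E,j \right)} = - \left(-6\right) 5 = \left(-1\right) \left(-30\right) = 30$)
$s = \sqrt{110}$ ($s = \sqrt{9^{2} + 29} = \sqrt{81 + 29} = \sqrt{110} \approx 10.488$)
$s M{\left(3,-11 \right)} + 24 = \sqrt{110} \cdot 30 + 24 = 30 \sqrt{110} + 24 = 24 + 30 \sqrt{110}$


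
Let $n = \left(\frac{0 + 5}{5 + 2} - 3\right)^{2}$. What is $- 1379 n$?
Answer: $- \frac{50432}{7} \approx -7204.6$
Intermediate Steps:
$n = \frac{256}{49}$ ($n = \left(\frac{5}{7} - 3\right)^{2} = \left(- \frac{16}{7}\right)^{2} = \frac{256}{49} \approx 5.2245$)
$- 1379 n = \left(-1379\right) \frac{256}{49} = - \frac{50432}{7}$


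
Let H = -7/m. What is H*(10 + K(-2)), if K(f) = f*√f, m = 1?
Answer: -70 + 14*I*√2 ≈ -70.0 + 19.799*I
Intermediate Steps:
K(f) = f^(3/2)
H = -7 (H = -7/1 = -7*1 = -7)
H*(10 + K(-2)) = -7*(10 + (-2)^(3/2)) = -7*(10 - 2*I*√2) = -70 + 14*I*√2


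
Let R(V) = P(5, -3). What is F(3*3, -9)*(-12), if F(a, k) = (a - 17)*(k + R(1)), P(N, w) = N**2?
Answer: 1536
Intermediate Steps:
R(V) = 25 (R(V) = 5**2 = 25)
F(a, k) = (-17 + a)*(25 + k) (F(a, k) = (a - 17)*(k + 25) = (-17 + a)*(25 + k))
F(3*3, -9)*(-12) = (-425 - 17*(-9) + 25*(3*3) + (3*3)*(-9))*(-12) = (-425 + 153 + 25*9 + 9*(-9))*(-12) = (-425 + 153 + 225 - 81)*(-12) = -128*(-12) = 1536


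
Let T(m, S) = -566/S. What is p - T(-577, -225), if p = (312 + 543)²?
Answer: 164480059/225 ≈ 7.3102e+5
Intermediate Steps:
p = 731025 (p = 855² = 731025)
p - T(-577, -225) = 731025 - (-566)/(-225) = 731025 - (-566)*(-1)/225 = 731025 - 1*566/225 = 731025 - 566/225 = 164480059/225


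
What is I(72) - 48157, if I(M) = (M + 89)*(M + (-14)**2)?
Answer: -5009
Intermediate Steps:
I(M) = (89 + M)*(196 + M) (I(M) = (89 + M)*(M + 196) = (89 + M)*(196 + M))
I(72) - 48157 = (17444 + 72**2 + 285*72) - 48157 = (17444 + 5184 + 20520) - 48157 = 43148 - 48157 = -5009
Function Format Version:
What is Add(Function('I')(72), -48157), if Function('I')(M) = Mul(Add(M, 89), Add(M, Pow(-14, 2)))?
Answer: -5009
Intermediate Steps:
Function('I')(M) = Mul(Add(89, M), Add(196, M)) (Function('I')(M) = Mul(Add(89, M), Add(M, 196)) = Mul(Add(89, M), Add(196, M)))
Add(Function('I')(72), -48157) = Add(Add(17444, Pow(72, 2), Mul(285, 72)), -48157) = Add(Add(17444, 5184, 20520), -48157) = Add(43148, -48157) = -5009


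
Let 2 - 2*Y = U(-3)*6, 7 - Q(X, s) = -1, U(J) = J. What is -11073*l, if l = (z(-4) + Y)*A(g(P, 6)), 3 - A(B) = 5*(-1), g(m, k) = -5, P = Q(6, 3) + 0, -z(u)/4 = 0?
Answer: -885840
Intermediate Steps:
z(u) = 0 (z(u) = -4*0 = 0)
Q(X, s) = 8 (Q(X, s) = 7 - 1*(-1) = 7 + 1 = 8)
P = 8 (P = 8 + 0 = 8)
A(B) = 8 (A(B) = 3 - 5*(-1) = 3 - 1*(-5) = 3 + 5 = 8)
Y = 10 (Y = 1 - (-3)*6/2 = 1 - ½*(-18) = 1 + 9 = 10)
l = 80 (l = (0 + 10)*8 = 10*8 = 80)
-11073*l = -11073*80 = -885840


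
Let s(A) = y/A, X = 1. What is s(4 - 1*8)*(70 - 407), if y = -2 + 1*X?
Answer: -337/4 ≈ -84.250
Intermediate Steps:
y = -1 (y = -2 + 1*1 = -2 + 1 = -1)
s(A) = -1/A
s(4 - 1*8)*(70 - 407) = (-1/(4 - 1*8))*(70 - 407) = -1/(4 - 8)*(-337) = -1/(-4)*(-337) = -1*(-1/4)*(-337) = (1/4)*(-337) = -337/4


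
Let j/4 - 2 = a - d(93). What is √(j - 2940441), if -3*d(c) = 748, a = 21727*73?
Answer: √30643635/3 ≈ 1845.2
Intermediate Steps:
a = 1586071
d(c) = -748/3 (d(c) = -⅓*748 = -748/3)
j = 19035868/3 (j = 8 + 4*(1586071 - 1*(-748/3)) = 8 + 4*(1586071 + 748/3) = 8 + 4*(4758961/3) = 8 + 19035844/3 = 19035868/3 ≈ 6.3453e+6)
√(j - 2940441) = √(19035868/3 - 2940441) = √(10214545/3) = √30643635/3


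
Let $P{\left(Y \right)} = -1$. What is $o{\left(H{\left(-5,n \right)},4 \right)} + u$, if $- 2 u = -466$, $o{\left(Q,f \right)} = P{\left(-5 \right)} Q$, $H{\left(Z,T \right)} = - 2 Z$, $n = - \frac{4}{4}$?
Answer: $223$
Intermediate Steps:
$n = -1$ ($n = \left(-4\right) \frac{1}{4} = -1$)
$o{\left(Q,f \right)} = - Q$
$u = 233$ ($u = \left(- \frac{1}{2}\right) \left(-466\right) = 233$)
$o{\left(H{\left(-5,n \right)},4 \right)} + u = - \left(-2\right) \left(-5\right) + 233 = \left(-1\right) 10 + 233 = -10 + 233 = 223$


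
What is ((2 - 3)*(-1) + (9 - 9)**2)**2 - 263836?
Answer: -263835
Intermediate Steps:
((2 - 3)*(-1) + (9 - 9)**2)**2 - 263836 = (-1*(-1) + 0**2)**2 - 263836 = (1 + 0)**2 - 263836 = 1**2 - 263836 = 1 - 263836 = -263835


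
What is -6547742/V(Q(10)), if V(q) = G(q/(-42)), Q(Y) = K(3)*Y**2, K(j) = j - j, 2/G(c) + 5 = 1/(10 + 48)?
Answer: 946148719/58 ≈ 1.6313e+7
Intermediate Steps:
G(c) = -116/289 (G(c) = 2/(-5 + 1/(10 + 48)) = 2/(-5 + 1/58) = 2/(-289/58) = 2*(-58/289) = -116/289)
K(j) = 0
Q(Y) = 0 (Q(Y) = 0*Y**2 = 0)
V(q) = -116/289
-6547742/V(Q(10)) = -6547742/(-116/289) = -6547742*(-289/116) = 946148719/58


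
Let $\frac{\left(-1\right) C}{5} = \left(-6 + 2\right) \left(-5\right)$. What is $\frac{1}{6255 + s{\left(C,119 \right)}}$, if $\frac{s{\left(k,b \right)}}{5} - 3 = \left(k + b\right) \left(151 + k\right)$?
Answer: $\frac{1}{11115} \approx 8.9969 \cdot 10^{-5}$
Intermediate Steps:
$C = -100$ ($C = - 5 \left(-6 + 2\right) \left(-5\right) = - 5 \left(\left(-4\right) \left(-5\right)\right) = \left(-5\right) 20 = -100$)
$s{\left(k,b \right)} = 15 + 5 \left(151 + k\right) \left(b + k\right)$ ($s{\left(k,b \right)} = 15 + 5 \left(k + b\right) \left(151 + k\right) = 15 + 5 \left(b + k\right) \left(151 + k\right) = 15 + 5 \left(151 + k\right) \left(b + k\right)$)
$\frac{1}{6255 + s{\left(C,119 \right)}} = \frac{1}{6255 + \left(15 + 5 \left(-100\right)^{2} + 755 \cdot 119 + 755 \left(-100\right) + 5 \cdot 119 \left(-100\right)\right)} = \frac{1}{6255 + \left(15 + 5 \cdot 10000 + 89845 - 75500 - 59500\right)} = \frac{1}{6255 + \left(15 + 50000 + 89845 - 75500 - 59500\right)} = \frac{1}{6255 + 4860} = \frac{1}{11115}$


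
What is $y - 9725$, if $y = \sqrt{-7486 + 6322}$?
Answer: $-9725 + 2 i \sqrt{291} \approx -9725.0 + 34.117 i$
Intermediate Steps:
$y = 2 i \sqrt{291}$ ($y = \sqrt{-1164} = 2 i \sqrt{291} \approx 34.117 i$)
$y - 9725 = 2 i \sqrt{291} - 9725 = -9725 + 2 i \sqrt{291}$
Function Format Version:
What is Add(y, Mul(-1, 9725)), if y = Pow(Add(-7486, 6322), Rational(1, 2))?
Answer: Add(-9725, Mul(2, I, Pow(291, Rational(1, 2)))) ≈ Add(-9725.0, Mul(34.117, I))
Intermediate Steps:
y = Mul(2, I, Pow(291, Rational(1, 2))) (y = Pow(-1164, Rational(1, 2)) = Mul(2, I, Pow(291, Rational(1, 2))) ≈ Mul(34.117, I))
Add(y, Mul(-1, 9725)) = Add(Mul(2, I, Pow(291, Rational(1, 2))), Mul(-1, 9725)) = Add(Mul(2, I, Pow(291, Rational(1, 2))), -9725) = Add(-9725, Mul(2, I, Pow(291, Rational(1, 2))))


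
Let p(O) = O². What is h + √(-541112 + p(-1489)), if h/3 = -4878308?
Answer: -14634924 + √1676009 ≈ -1.4634e+7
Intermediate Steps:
h = -14634924 (h = 3*(-4878308) = -14634924)
h + √(-541112 + p(-1489)) = -14634924 + √(-541112 + (-1489)²) = -14634924 + √(-541112 + 2217121) = -14634924 + √1676009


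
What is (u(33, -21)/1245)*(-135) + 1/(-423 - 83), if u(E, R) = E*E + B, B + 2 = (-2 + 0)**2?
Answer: -4968497/41998 ≈ -118.30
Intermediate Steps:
B = 2 (B = -2 + (-2 + 0)**2 = -2 + (-2)**2 = -2 + 4 = 2)
u(E, R) = 2 + E**2 (u(E, R) = E*E + 2 = E**2 + 2 = 2 + E**2)
(u(33, -21)/1245)*(-135) + 1/(-423 - 83) = ((2 + 33**2)/1245)*(-135) + 1/(-423 - 83) = ((2 + 1089)*(1/1245))*(-135) + 1/(-506) = (1091*(1/1245))*(-135) - 1/506 = (1091/1245)*(-135) - 1/506 = -9819/83 - 1/506 = -4968497/41998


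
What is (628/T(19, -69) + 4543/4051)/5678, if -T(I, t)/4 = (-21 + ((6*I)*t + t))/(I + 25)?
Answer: 8016052/22875069321 ≈ 0.00035043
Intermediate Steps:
T(I, t) = -4*(-21 + t + 6*I*t)/(25 + I) (T(I, t) = -4*(-21 + ((6*I)*t + t))/(I + 25) = -4*(-21 + (6*I*t + t))/(25 + I) = -4*(-21 + (t + 6*I*t))/(25 + I) = -4*(-21 + t + 6*I*t)/(25 + I))
(628/T(19, -69) + 4543/4051)/5678 = (628/((4*(21 - 1*(-69) - 6*19*(-69))/(25 + 19))) + 4543/4051)/5678 = (628/((4*(21 + 69 + 7866)/44)) + 4543*(1/4051))*(1/5678) = (628/((4*(1/44)*7956)) + 4543/4051)*(1/5678) = (628/(7956/11) + 4543/4051)*(1/5678) = (628*(11/7956) + 4543/4051)*(1/5678) = (1727/1989 + 4543/4051)*(1/5678) = (16032104/8057439)*(1/5678) = 8016052/22875069321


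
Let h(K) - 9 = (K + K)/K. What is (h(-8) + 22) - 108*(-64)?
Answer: 6945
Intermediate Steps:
h(K) = 11 (h(K) = 9 + (K + K)/K = 9 + (2*K)/K = 9 + 2 = 11)
(h(-8) + 22) - 108*(-64) = (11 + 22) - 108*(-64) = 33 + 6912 = 6945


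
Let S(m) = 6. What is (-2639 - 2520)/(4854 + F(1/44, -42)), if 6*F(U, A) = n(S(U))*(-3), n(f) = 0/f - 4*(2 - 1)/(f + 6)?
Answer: -30954/29125 ≈ -1.0628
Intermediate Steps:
n(f) = -4/(6 + f) (n(f) = 0 - 4/(6 + f) = -4/(6 + f))
F(U, A) = ⅙ (F(U, A) = (-4/(6 + 6)*(-3))/6 = (-4/12*(-3))/6 = (-4*1/12*(-3))/6 = (-⅓*(-3))/6 = (⅙)*1 = ⅙)
(-2639 - 2520)/(4854 + F(1/44, -42)) = (-2639 - 2520)/(4854 + ⅙) = -5159/29125/6 = -5159*6/29125 = -30954/29125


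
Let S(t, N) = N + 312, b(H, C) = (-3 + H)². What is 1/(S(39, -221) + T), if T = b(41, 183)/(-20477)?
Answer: 20477/1861963 ≈ 0.010998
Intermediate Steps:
T = -1444/20477 (T = (-3 + 41)²/(-20477) = 38²*(-1/20477) = 1444*(-1/20477) = -1444/20477 ≈ -0.070518)
S(t, N) = 312 + N
1/(S(39, -221) + T) = 1/((312 - 221) - 1444/20477) = 1/(91 - 1444/20477) = 1/(1861963/20477) = 20477/1861963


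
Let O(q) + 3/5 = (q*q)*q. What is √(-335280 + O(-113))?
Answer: 2*I*√11113610/5 ≈ 1333.5*I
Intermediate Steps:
O(q) = -⅗ + q³ (O(q) = -⅗ + (q*q)*q = -⅗ + q²*q = -⅗ + q³)
√(-335280 + O(-113)) = √(-335280 + (-⅗ + (-113)³)) = √(-335280 + (-⅗ - 1442897)) = √(-335280 - 7214488/5) = √(-8890888/5) = 2*I*√11113610/5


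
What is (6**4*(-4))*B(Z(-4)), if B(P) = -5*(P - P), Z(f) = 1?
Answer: 0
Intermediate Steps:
B(P) = 0 (B(P) = -5*0 = 0)
(6**4*(-4))*B(Z(-4)) = (6**4*(-4))*0 = (1296*(-4))*0 = -5184*0 = 0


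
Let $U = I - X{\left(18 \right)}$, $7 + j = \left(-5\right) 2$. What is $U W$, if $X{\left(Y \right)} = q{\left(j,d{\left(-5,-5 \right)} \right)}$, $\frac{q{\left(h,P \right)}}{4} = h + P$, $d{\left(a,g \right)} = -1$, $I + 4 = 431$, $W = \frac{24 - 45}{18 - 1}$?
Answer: $- \frac{10479}{17} \approx -616.41$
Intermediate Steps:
$W = - \frac{21}{17} \approx -1.2353$
$I = 427$ ($I = -4 + 431 = 427$)
$j = -17$ ($j = -7 - 10 = -17$)
$q{\left(h,P \right)} = 4 P + 4 h$ ($q{\left(h,P \right)} = 4 \left(h + P\right) = 4 \left(P + h\right) = 4 P + 4 h$)
$X{\left(Y \right)} = -72$ ($X{\left(Y \right)} = 4 \left(-1\right) + 4 \left(-17\right) = -4 - 68 = -72$)
$U = 499$ ($U = 427 - -72 = 427 + 72 = 499$)
$U W = 499 \left(- \frac{21}{17}\right) = - \frac{10479}{17}$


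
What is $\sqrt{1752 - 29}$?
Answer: $\sqrt{1723} \approx 41.509$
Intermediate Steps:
$\sqrt{1752 - 29} = \sqrt{1723}$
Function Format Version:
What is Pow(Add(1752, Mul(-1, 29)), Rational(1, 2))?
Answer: Pow(1723, Rational(1, 2)) ≈ 41.509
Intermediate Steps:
Pow(Add(1752, Mul(-1, 29)), Rational(1, 2)) = Pow(Add(1752, -29), Rational(1, 2)) = Pow(1723, Rational(1, 2))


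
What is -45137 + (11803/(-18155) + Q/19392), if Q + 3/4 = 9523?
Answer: -63564270673789/1408247040 ≈ -45137.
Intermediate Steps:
Q = 38089/4 (Q = -¾ + 9523 = 38089/4 ≈ 9522.3)
-45137 + (11803/(-18155) + Q/19392) = -45137 + (11803/(-18155) + (38089/4)/19392) = -45137 + (11803*(-1/18155) + (38089/4)*(1/19392)) = -45137 + (-11803/18155 + 38089/77568) = -45137 - 224029309/1408247040 = -63564270673789/1408247040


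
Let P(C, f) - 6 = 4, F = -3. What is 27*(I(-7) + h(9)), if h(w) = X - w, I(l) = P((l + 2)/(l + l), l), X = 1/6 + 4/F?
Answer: -9/2 ≈ -4.5000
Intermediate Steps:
X = -7/6 (X = 1/6 + 4/(-3) = 1*(1/6) + 4*(-1/3) = 1/6 - 4/3 = -7/6 ≈ -1.1667)
P(C, f) = 10 (P(C, f) = 6 + 4 = 10)
I(l) = 10
h(w) = -7/6 - w
27*(I(-7) + h(9)) = 27*(10 + (-7/6 - 1*9)) = 27*(10 + (-7/6 - 9)) = 27*(10 - 61/6) = 27*(-1/6) = -9/2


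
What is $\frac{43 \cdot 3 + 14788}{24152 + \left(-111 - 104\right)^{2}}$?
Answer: $\frac{14917}{70377} \approx 0.21196$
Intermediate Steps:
$\frac{43 \cdot 3 + 14788}{24152 + \left(-111 - 104\right)^{2}} = \frac{129 + 14788}{24152 + \left(-215\right)^{2}} = \frac{14917}{24152 + 46225} = \frac{14917}{70377}$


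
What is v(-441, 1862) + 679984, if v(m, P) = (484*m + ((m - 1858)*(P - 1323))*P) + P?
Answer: -2306849380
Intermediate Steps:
v(m, P) = P + 484*m + P*(-1858 + m)*(-1323 + P) (v(m, P) = (484*m + ((-1858 + m)*(-1323 + P))*P) + P = (484*m + P*(-1858 + m)*(-1323 + P)) + P = P + 484*m + P*(-1858 + m)*(-1323 + P))
v(-441, 1862) + 679984 = (-1858*1862² + 484*(-441) + 2458135*1862 - 441*1862² - 1323*1862*(-441)) + 679984 = (-1858*3467044 - 213444 + 4577047370 - 441*3467044 + 1086370866) + 679984 = (-6441767752 - 213444 + 4577047370 - 1528966404 + 1086370866) + 679984 = -2307529364 + 679984 = -2306849380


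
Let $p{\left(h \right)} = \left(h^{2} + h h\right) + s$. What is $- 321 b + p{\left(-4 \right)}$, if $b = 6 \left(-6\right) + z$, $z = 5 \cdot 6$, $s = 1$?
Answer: $1959$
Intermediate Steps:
$z = 30$
$p{\left(h \right)} = 1 + 2 h^{2}$ ($p{\left(h \right)} = \left(h^{2} + h h\right) + 1 = \left(h^{2} + h^{2}\right) + 1 = 2 h^{2} + 1 = 1 + 2 h^{2}$)
$b = -6$ ($b = 6 \left(-6\right) + 30 = -36 + 30 = -6$)
$- 321 b + p{\left(-4 \right)} = \left(-321\right) \left(-6\right) + \left(1 + 2 \left(-4\right)^{2}\right) = 1926 + \left(1 + 2 \cdot 16\right) = 1926 + \left(1 + 32\right) = 1926 + 33 = 1959$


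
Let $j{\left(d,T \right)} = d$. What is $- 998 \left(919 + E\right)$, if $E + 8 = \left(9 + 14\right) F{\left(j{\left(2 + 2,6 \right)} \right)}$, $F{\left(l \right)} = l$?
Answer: $-1000994$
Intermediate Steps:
$E = 84$ ($E = -8 + \left(9 + 14\right) \left(2 + 2\right) = -8 + 23 \cdot 4 = -8 + 92 = 84$)
$- 998 \left(919 + E\right) = - 998 \left(919 + 84\right) = \left(-998\right) 1003 = -1000994$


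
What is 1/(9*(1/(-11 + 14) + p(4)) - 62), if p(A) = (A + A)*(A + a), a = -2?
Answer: 1/85 ≈ 0.011765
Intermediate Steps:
p(A) = 2*A*(-2 + A) (p(A) = (A + A)*(A - 2) = (2*A)*(-2 + A) = 2*A*(-2 + A))
1/(9*(1/(-11 + 14) + p(4)) - 62) = 1/(9*(1/(-11 + 14) + 2*4*(-2 + 4)) - 62) = 1/(9*(1/3 + 2*4*2) - 62) = 1/(9*(⅓ + 16) - 62) = 1/(9*(49/3) - 62) = 1/(147 - 62) = 1/85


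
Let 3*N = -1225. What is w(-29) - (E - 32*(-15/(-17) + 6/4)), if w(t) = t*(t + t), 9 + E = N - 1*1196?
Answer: 171950/51 ≈ 3371.6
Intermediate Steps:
N = -1225/3 (N = (⅓)*(-1225) = -1225/3 ≈ -408.33)
E = -4840/3 (E = -9 + (-1225/3 - 1*1196) = -9 + (-1225/3 - 1196) = -9 - 4813/3 = -4840/3 ≈ -1613.3)
w(t) = 2*t² (w(t) = t*(2*t) = 2*t²)
w(-29) - (E - 32*(-15/(-17) + 6/4)) = 2*(-29)² - (-4840/3 - 32*(-15/(-17) + 6/4)) = 2*841 - (-4840/3 - 32*(-15*(-1/17) + 6*(¼))) = 1682 - (-4840/3 - 32*(15/17 + 3/2)) = 1682 - (-4840/3 - 32*81/34) = 1682 - (-4840/3 - 1296/17) = 1682 - 1*(-86168/51) = 1682 + 86168/51 = 171950/51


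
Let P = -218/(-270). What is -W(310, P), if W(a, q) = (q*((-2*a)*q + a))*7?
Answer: 3926398/3645 ≈ 1077.2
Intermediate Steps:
P = 109/135 (P = -218*(-1/270) = 109/135 ≈ 0.80741)
W(a, q) = 7*q*(a - 2*a*q) (W(a, q) = (q*(-2*a*q + a))*7 = (q*(a - 2*a*q))*7 = 7*q*(a - 2*a*q))
-W(310, P) = -7*310*109*(1 - 2*109/135)/135 = -7*310*109*(1 - 218/135)/135 = -7*310*109*(-83)/(135*135) = -1*(-3926398/3645) = 3926398/3645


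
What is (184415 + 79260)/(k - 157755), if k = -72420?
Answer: -10547/9207 ≈ -1.1455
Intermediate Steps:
(184415 + 79260)/(k - 157755) = (184415 + 79260)/(-72420 - 157755) = 263675/(-230175) = 263675*(-1/230175) = -10547/9207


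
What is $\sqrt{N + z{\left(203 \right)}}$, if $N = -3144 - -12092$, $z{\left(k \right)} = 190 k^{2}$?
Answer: $3 \sqrt{870962} \approx 2799.8$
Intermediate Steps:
$N = 8948$ ($N = -3144 + 12092 = 8948$)
$\sqrt{N + z{\left(203 \right)}} = \sqrt{8948 + 190 \cdot 203^{2}} = \sqrt{8948 + 190 \cdot 41209} = \sqrt{8948 + 7829710} = \sqrt{7838658} = 3 \sqrt{870962}$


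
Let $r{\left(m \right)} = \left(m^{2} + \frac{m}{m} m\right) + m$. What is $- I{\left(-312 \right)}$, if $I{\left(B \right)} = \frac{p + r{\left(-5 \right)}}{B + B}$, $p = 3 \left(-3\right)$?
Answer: $\frac{1}{104} \approx 0.0096154$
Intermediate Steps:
$p = -9$
$r{\left(m \right)} = m^{2} + 2 m$ ($r{\left(m \right)} = \left(m^{2} + 1 m\right) + m = \left(m^{2} + m\right) + m = \left(m + m^{2}\right) + m = m^{2} + 2 m$)
$I{\left(B \right)} = \frac{3}{B}$ ($I{\left(B \right)} = \frac{-9 - 5 \left(2 - 5\right)}{B + B} = \frac{-9 - -15}{2 B} = \left(-9 + 15\right) \frac{1}{2 B} = 6 \frac{1}{2 B} = \frac{3}{B}$)
$- I{\left(-312 \right)} = - \frac{3}{-312} = - \frac{3 \left(-1\right)}{312} = \left(-1\right) \left(- \frac{1}{104}\right) = \frac{1}{104}$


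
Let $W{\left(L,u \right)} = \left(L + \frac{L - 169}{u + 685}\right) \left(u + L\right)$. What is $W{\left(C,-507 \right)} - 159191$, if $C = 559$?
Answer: $- \frac{11570807}{89} \approx -1.3001 \cdot 10^{5}$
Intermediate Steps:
$W{\left(L,u \right)} = \left(L + u\right) \left(L + \frac{-169 + L}{685 + u}\right)$ ($W{\left(L,u \right)} = \left(L + \frac{-169 + L}{685 + u}\right) \left(L + u\right) = \left(L + u\right) \left(L + \frac{-169 + L}{685 + u}\right)$)
$W{\left(C,-507 \right)} - 159191 = \frac{\left(-169\right) 559 - -85683 + 686 \cdot 559^{2} + 559 \left(-507\right)^{2} - 507 \cdot 559^{2} + 686 \cdot 559 \left(-507\right)}{685 - 507} - 159191 = \frac{-94471 + 85683 + 686 \cdot 312481 + 559 \cdot 257049 - 158427867 - 194421318}{178} - 159191 = \frac{-94471 + 85683 + 214361966 + 143690391 - 158427867 - 194421318}{178} - 159191 = \frac{1}{178} \cdot 5194384 - 159191 = \frac{2597192}{89} - 159191 = - \frac{11570807}{89}$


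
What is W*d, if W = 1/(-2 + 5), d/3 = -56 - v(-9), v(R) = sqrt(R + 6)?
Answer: -56 - I*sqrt(3) ≈ -56.0 - 1.732*I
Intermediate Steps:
v(R) = sqrt(6 + R)
d = -168 - 3*I*sqrt(3) (d = 3*(-56 - sqrt(6 - 9)) = 3*(-56 - sqrt(-3)) = 3*(-56 - I*sqrt(3)) = -168 - 3*I*sqrt(3) ≈ -168.0 - 5.1962*I)
W = 1/3 ≈ 0.33333
W*d = (-168 - 3*I*sqrt(3))/3 = -56 - I*sqrt(3)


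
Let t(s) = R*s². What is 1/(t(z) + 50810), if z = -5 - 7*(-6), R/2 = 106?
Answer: 1/341038 ≈ 2.9322e-6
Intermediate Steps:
R = 212 (R = 2*106 = 212)
z = 37 (z = -5 + 42 = 37)
t(s) = 212*s²
1/(t(z) + 50810) = 1/(212*37² + 50810) = 1/(212*1369 + 50810) = 1/(290228 + 50810) = 1/341038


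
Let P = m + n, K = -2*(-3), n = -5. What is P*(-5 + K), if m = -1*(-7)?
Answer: 2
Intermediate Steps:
K = 6
m = 7
P = 2 (P = 7 - 5 = 2)
P*(-5 + K) = 2*(-5 + 6) = 2*1 = 2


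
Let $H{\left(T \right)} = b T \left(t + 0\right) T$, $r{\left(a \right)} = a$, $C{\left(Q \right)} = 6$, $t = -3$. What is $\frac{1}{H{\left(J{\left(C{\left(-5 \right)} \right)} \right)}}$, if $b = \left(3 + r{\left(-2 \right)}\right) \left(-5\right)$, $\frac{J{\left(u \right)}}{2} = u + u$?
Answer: $\frac{1}{8640} \approx 0.00011574$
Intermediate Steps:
$J{\left(u \right)} = 4 u$ ($J{\left(u \right)} = 2 \left(u + u\right) = 2 \cdot 2 u = 4 u$)
$b = -5$ ($b = \left(3 - 2\right) \left(-5\right) = 1 \left(-5\right) = -5$)
$H{\left(T \right)} = 15 T^{2}$ ($H{\left(T \right)} = - 5 T \left(-3 + 0\right) T = - 5 T \left(-3\right) T = - 5 \left(- 3 T\right) T = 15 T T = 15 T^{2}$)
$\frac{1}{H{\left(J{\left(C{\left(-5 \right)} \right)} \right)}} = \frac{1}{15 \left(4 \cdot 6\right)^{2}} = \frac{1}{15 \cdot 24^{2}} = \frac{1}{15 \cdot 576} = \frac{1}{8640}$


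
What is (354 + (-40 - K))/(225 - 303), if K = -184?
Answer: -83/13 ≈ -6.3846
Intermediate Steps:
(354 + (-40 - K))/(225 - 303) = (354 + (-40 - 1*(-184)))/(225 - 303) = (354 + (-40 + 184))/(-78) = (354 + 144)*(-1/78) = 498*(-1/78) = -83/13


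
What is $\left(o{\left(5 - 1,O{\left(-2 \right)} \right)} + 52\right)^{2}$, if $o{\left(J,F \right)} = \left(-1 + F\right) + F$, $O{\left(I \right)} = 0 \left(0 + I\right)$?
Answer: $2601$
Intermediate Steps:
$O{\left(I \right)} = 0$ ($O{\left(I \right)} = 0 I = 0$)
$o{\left(J,F \right)} = -1 + 2 F$
$\left(o{\left(5 - 1,O{\left(-2 \right)} \right)} + 52\right)^{2} = \left(\left(-1 + 2 \cdot 0\right) + 52\right)^{2} = \left(\left(-1 + 0\right) + 52\right)^{2} = \left(-1 + 52\right)^{2} = 51^{2} = 2601$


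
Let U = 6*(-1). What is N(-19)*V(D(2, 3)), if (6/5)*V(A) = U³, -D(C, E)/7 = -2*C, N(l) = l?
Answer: 3420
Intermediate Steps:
U = -6
D(C, E) = 14*C (D(C, E) = -(-14)*C = 14*C)
V(A) = -180 (V(A) = (⅚)*(-6)³ = (⅚)*(-216) = -180)
N(-19)*V(D(2, 3)) = -19*(-180) = 3420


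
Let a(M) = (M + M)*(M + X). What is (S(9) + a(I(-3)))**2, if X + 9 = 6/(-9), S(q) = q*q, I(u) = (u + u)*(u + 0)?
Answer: 145161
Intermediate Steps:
I(u) = 2*u**2 (I(u) = (2*u)*u = 2*u**2)
S(q) = q**2
X = -29/3 (X = -9 + 6/(-9) = -9 + 6*(-1/9) = -9 - 2/3 = -29/3 ≈ -9.6667)
a(M) = 2*M*(-29/3 + M) (a(M) = (M + M)*(M - 29/3) = (2*M)*(-29/3 + M) = 2*M*(-29/3 + M))
(S(9) + a(I(-3)))**2 = (9**2 + 2*(2*(-3)**2)*(-29 + 3*(2*(-3)**2))/3)**2 = (81 + 2*(2*9)*(-29 + 3*(2*9))/3)**2 = (81 + (2/3)*18*(-29 + 3*18))**2 = (81 + (2/3)*18*(-29 + 54))**2 = (81 + (2/3)*18*25)**2 = (81 + 300)**2 = 381**2 = 145161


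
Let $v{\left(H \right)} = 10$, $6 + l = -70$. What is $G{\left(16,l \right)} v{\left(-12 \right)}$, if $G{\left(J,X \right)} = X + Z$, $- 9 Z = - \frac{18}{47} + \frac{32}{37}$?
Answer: $- \frac{11903140}{15651} \approx -760.54$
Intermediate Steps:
$l = -76$ ($l = -6 - 70 = -76$)
$Z = - \frac{838}{15651}$ ($Z = - \frac{- \frac{18}{47} + \frac{32}{37}}{9} = \left(- \frac{1}{9}\right) \frac{838}{1739} = - \frac{838}{15651} \approx -0.053543$)
$G{\left(J,X \right)} = - \frac{838}{15651} + X$ ($G{\left(J,X \right)} = X - \frac{838}{15651} = - \frac{838}{15651} + X$)
$G{\left(16,l \right)} v{\left(-12 \right)} = \left(- \frac{838}{15651} - 76\right) 10 = \left(- \frac{1190314}{15651}\right) 10 = - \frac{11903140}{15651}$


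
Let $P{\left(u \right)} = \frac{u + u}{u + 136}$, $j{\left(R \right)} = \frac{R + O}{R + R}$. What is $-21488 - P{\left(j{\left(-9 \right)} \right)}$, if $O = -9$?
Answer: $- \frac{2943858}{137} \approx -21488.0$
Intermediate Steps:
$j{\left(R \right)} = \frac{-9 + R}{2 R}$ ($j{\left(R \right)} = \frac{R - 9}{R + R} = \frac{-9 + R}{2 R}$)
$P{\left(u \right)} = \frac{2 u}{136 + u}$
$-21488 - P{\left(j{\left(-9 \right)} \right)} = -21488 - \frac{2 \frac{-9 - 9}{2 \left(-9\right)}}{136 + \frac{-9 - 9}{2 \left(-9\right)}} = -21488 - \frac{2 \cdot \frac{1}{2} \left(- \frac{1}{9}\right) \left(-18\right)}{136 + \frac{1}{2} \left(- \frac{1}{9}\right) \left(-18\right)} = -21488 - 2 \cdot 1 \frac{1}{136 + 1} = -21488 - 2 \cdot 1 \cdot \frac{1}{137} = -21488 - \frac{2}{137} = - \frac{2943858}{137}$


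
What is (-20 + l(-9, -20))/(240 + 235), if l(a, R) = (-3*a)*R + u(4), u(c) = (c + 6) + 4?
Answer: -546/475 ≈ -1.1495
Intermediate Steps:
u(c) = 10 + c (u(c) = (6 + c) + 4 = 10 + c)
l(a, R) = 14 - 3*R*a (l(a, R) = (-3*a)*R + (10 + 4) = -3*R*a + 14 = 14 - 3*R*a)
(-20 + l(-9, -20))/(240 + 235) = (-20 + (14 - 3*(-20)*(-9)))/(240 + 235) = (-20 + (14 - 540))/475 = (-20 - 526)*(1/475) = -546*1/475 = -546/475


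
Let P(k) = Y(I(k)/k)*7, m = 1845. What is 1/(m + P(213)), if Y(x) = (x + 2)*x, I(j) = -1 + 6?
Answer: 45369/83720890 ≈ 0.00054191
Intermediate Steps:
I(j) = 5
Y(x) = x*(2 + x) (Y(x) = (2 + x)*x = x*(2 + x))
P(k) = 35*(2 + 5/k)/k (P(k) = ((5/k)*(2 + 5/k))*7 = (5*(2 + 5/k)/k)*7 = 35*(2 + 5/k)/k)
1/(m + P(213)) = 1/(1845 + 35*(5 + 2*213)/213²) = 1/(1845 + 35*(1/45369)*(5 + 426)) = 1/(1845 + 35*(1/45369)*431) = 1/(1845 + 15085/45369) = 1/(83720890/45369) = 45369/83720890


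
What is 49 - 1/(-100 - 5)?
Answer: 5146/105 ≈ 49.010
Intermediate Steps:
49 - 1/(-100 - 5) = 49 - 1/(-105) = 49 - 1*(-1/105) = 49 + 1/105 = 5146/105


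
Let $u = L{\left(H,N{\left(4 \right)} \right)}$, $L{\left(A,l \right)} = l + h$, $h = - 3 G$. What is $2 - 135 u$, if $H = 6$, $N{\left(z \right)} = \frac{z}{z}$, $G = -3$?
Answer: $-1348$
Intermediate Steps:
$N{\left(z \right)} = 1$
$h = 9$ ($h = \left(-3\right) \left(-3\right) = 9$)
$L{\left(A,l \right)} = 9 + l$ ($L{\left(A,l \right)} = l + 9 = 9 + l$)
$u = 10$ ($u = 9 + 1 = 10$)
$2 - 135 u = 2 - 1350 = -1348$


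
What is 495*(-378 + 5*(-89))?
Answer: -407385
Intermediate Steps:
495*(-378 + 5*(-89)) = 495*(-378 - 445) = 495*(-823) = -407385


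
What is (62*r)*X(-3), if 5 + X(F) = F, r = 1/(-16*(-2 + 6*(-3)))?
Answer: -31/20 ≈ -1.5500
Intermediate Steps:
r = 1/320 (r = 1/(-16*(-2 - 18)) = 1/(-16*(-20)) = 1/320 ≈ 0.0031250)
X(F) = -5 + F
(62*r)*X(-3) = (62*(1/320))*(-5 - 3) = (31/160)*(-8) = -31/20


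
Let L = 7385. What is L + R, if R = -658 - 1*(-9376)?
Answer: 16103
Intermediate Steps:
R = 8718 (R = -658 + 9376 = 8718)
L + R = 7385 + 8718 = 16103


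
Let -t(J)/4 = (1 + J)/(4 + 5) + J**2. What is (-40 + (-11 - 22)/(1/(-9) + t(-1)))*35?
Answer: -41405/37 ≈ -1119.1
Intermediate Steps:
t(J) = -4/9 - 4*J**2 - 4*J/9 (t(J) = -4*((1 + J)/(4 + 5) + J**2) = -4*((1 + J)/9 + J**2) = -4*((1 + J)*(1/9) + J**2) = -4*((1/9 + J/9) + J**2) = -4*(1/9 + J**2 + J/9) = -4/9 - 4*J**2 - 4*J/9)
(-40 + (-11 - 22)/(1/(-9) + t(-1)))*35 = (-40 + (-11 - 22)/(1/(-9) + (-4/9 - 4*(-1)**2 - 4/9*(-1))))*35 = (-40 - 33/(-1/9 + (-4/9 - 4*1 + 4/9)))*35 = (-40 - 33/(-1/9 + (-4/9 - 4 + 4/9)))*35 = (-40 - 33/(-1/9 - 4))*35 = (-40 - 33/(-37/9))*35 = (-40 - 33*(-9/37))*35 = (-40 + 297/37)*35 = -1183/37*35 = -41405/37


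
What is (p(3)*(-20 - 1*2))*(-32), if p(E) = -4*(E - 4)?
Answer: 2816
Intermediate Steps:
p(E) = 16 - 4*E (p(E) = -4*(-4 + E) = 16 - 4*E)
(p(3)*(-20 - 1*2))*(-32) = ((16 - 4*3)*(-20 - 1*2))*(-32) = ((16 - 12)*(-20 - 2))*(-32) = (4*(-22))*(-32) = -88*(-32) = 2816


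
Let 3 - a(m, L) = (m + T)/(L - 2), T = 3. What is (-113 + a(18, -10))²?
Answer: 187489/16 ≈ 11718.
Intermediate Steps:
a(m, L) = 3 - (3 + m)/(-2 + L) (a(m, L) = 3 - (m + 3)/(L - 2) = 3 - (3 + m)/(-2 + L))
(-113 + a(18, -10))² = (-113 + (-9 - 1*18 + 3*(-10))/(-2 - 10))² = (-113 + (-9 - 18 - 30)/(-12))² = (-113 - 1/12*(-57))² = (-113 + 19/4)² = (-433/4)² = 187489/16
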